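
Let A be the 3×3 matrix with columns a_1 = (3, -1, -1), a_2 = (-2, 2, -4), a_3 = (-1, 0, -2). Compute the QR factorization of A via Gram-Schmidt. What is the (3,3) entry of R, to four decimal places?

e_1 = a_1/‖a_1‖ = (3, -1, -1)/3.3166 = (0.9045, -0.3015, -0.3015).
r_{12} = e_1·a_2 = -1.2060.
u_2 = a_2 + 1.2060·e_1 = (-0.9091, 1.6364, -4.3636).
‖u_2‖ = 4.7482, so e_2 = (-0.1915, 0.3446, -0.9190).
r_{13} = e_1·a_3 = -0.3015; r_{23} = e_2·a_3 = 2.0295.
u_3 = a_3 + 0.3015·e_1 − 2.0295·e_2 = (-0.3387, -0.7903, -0.2258).
r_{33} = ‖u_3‖ = 0.8890.

r_{33} = 0.8890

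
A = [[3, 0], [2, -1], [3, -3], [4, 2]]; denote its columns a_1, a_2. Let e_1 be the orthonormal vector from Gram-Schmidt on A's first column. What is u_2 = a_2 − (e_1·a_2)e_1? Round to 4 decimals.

a_1 = (3, 2, 3, 4); ‖a_1‖ = 6.1644, so e_1 = (0.4867, 0.3244, 0.4867, 0.6489).
e_1·a_2 = 0.4867·0 + 0.3244·(-1) + 0.4867·(-3) + 0.6489·2 = -0.4867.
u_2 = a_2 + 0.4867·e_1 = (0.2368, -0.8421, -2.7632, 2.3158).

u_2 = (0.2368, -0.8421, -2.7632, 2.3158)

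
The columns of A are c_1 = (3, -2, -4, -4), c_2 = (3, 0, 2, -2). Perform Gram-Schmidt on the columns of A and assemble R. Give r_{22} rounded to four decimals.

r_{22} = 3.8987

q_1 = c_1/‖c_1‖ = (3, -2, -4, -4)/6.7082 = (0.4472, -0.2981, -0.5963, -0.5963).
r_{12} = q_1·c_2 = 1.3416.
u_2 = c_2 − 1.3416·q_1 = (2.4000, 0.4000, 2.8000, -1.2000).
r_{22} = ‖u_2‖ = 3.8987.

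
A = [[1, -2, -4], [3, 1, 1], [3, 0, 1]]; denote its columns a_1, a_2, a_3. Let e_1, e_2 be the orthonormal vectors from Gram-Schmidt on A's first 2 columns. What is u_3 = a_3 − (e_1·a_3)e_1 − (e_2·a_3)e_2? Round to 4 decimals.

u_3 = (-0.4149, -0.8298, 0.9681)

e_1 = a_1/‖a_1‖ = (1, 3, 3)/4.3589 = (0.2294, 0.6882, 0.6882).
r_{12} = e_1·a_2 = 0.2294.
u_2 = a_2 − 0.2294·e_1 = (-2.0526, 0.8421, -0.1579).
‖u_2‖ = 2.2243, so e_2 = (-0.9228, 0.3786, -0.0710).
r_{13} = e_1·a_3 = 0.4588; r_{23} = e_2·a_3 = 3.9990.
u_3 = a_3 − 0.4588·e_1 − 3.9990·e_2 = (-0.4149, -0.8298, 0.9681).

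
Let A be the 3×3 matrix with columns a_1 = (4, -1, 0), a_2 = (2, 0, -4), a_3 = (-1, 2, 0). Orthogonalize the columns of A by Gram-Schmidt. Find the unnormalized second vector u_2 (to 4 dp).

u_2 = (0.1176, 0.4706, -4.0000)

e_1 = a_1/‖a_1‖ = (4, -1, 0)/4.1231 = (0.9701, -0.2425, 0.0000).
r_{12} = e_1·a_2 = 1.9403.
u_2 = a_2 − 1.9403·e_1 = (0.1176, 0.4706, -4.0000).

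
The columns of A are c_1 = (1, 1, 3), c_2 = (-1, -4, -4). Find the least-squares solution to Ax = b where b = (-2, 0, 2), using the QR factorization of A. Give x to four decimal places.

x = (0.4054, 0.0270)

c_1 = (1, 1, 3); ‖c_1‖ = 3.3166, so e_1 = (0.3015, 0.3015, 0.9045).
e_1·c_2 = 0.3015·(-1) + 0.3015·(-4) + 0.9045·(-4) = -5.1257.
u_2 = c_2 + 5.1257·e_1 = (0.5455, -2.4545, 0.6364).
‖u_2‖ = 2.5937, so e_2 = (0.2103, -0.9463, 0.2453).
Qᵀb = (1.2060, 0.0701).
Back-substitute: x_2 = 0.0701/2.5937 = 0.0270.
x_1 = (1.2060 + 5.1257·0.0270)/3.3166 = 0.4054.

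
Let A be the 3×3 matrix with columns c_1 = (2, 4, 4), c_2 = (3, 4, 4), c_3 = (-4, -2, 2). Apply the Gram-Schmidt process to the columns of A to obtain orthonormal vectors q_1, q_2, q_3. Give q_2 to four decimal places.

c_1 = (2, 4, 4); ‖c_1‖ = 6.0000, so q_1 = (0.3333, 0.6667, 0.6667).
q_1·c_2 = 0.3333·3 + 0.6667·4 + 0.6667·4 = 6.3333.
u_2 = c_2 − 6.3333·q_1 = (0.8889, -0.2222, -0.2222).
‖u_2‖ = 0.9428, so q_2 = (0.9428, -0.2357, -0.2357).

q_2 = (0.9428, -0.2357, -0.2357)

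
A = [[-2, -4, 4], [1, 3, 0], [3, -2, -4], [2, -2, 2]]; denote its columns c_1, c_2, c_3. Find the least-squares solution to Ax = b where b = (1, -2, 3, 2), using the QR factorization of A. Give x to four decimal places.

c_1 = (-2, 1, 3, 2); ‖c_1‖ = 4.2426, so q_1 = (-0.4714, 0.2357, 0.7071, 0.4714).
q_1·c_2 = (-0.4714)·(-4) + 0.2357·3 + 0.7071·(-2) + 0.4714·(-2) = 0.2357.
u_2 = c_2 − 0.2357·q_1 = (-3.8889, 2.9444, -2.1667, -2.1111).
‖u_2‖ = 5.7397, so q_2 = (-0.6775, 0.5130, -0.3775, -0.3678).
q_1·c_3 = (-0.4714)·4 + 0.2357·0 + 0.7071·(-4) + 0.4714·2 = -3.7712; q_2·c_3 = (-0.6775)·4 + 0.5130·0 + (-0.3775)·(-4) + (-0.3678)·2 = -1.9358.
u_3 = c_3 + 3.7712·q_1 + 1.9358·q_2 = (0.9106, 1.8820, -2.0641, 3.0658).
‖u_3‖ = 4.2462, so q_3 = (0.2145, 0.4432, -0.4861, 0.7220).
Qᵀb = (2.1213, -3.5716, -0.6863).
Back-substitute: x_3 = -0.6863/4.2462 = -0.1616.
x_2 = (-3.5716 + 1.9358·(-0.1616))/5.7397 = -0.6768.
x_1 = (2.1213 − 0.2357·(-0.6768) + 3.7712·(-0.1616))/4.2426 = 0.3939.

x = (0.3939, -0.6768, -0.1616)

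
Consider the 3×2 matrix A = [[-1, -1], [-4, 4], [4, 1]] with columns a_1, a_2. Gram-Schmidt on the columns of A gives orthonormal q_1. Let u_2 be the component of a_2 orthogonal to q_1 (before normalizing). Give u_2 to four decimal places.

u_2 = (-1.3333, 2.6667, 2.3333)

a_1 = (-1, -4, 4); ‖a_1‖ = 5.7446, so q_1 = (-0.1741, -0.6963, 0.6963).
q_1·a_2 = (-0.1741)·(-1) + (-0.6963)·4 + 0.6963·1 = -1.9149.
u_2 = a_2 + 1.9149·q_1 = (-1.3333, 2.6667, 2.3333).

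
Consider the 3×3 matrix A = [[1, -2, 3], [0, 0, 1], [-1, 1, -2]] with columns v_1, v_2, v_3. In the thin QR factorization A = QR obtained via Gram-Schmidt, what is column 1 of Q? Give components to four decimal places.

v_1 = (1, 0, -1); ‖v_1‖ = 1.4142, so q_1 = (0.7071, 0.0000, -0.7071).

q_1 = (0.7071, 0.0000, -0.7071)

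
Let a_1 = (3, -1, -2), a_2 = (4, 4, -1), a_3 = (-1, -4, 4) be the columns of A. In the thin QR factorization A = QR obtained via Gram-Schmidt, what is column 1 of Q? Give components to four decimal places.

q_1 = (0.8018, -0.2673, -0.5345)

a_1 = (3, -1, -2); ‖a_1‖ = 3.7417, so q_1 = (0.8018, -0.2673, -0.5345).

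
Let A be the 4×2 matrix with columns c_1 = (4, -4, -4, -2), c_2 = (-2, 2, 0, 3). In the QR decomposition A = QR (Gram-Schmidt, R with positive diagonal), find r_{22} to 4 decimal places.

r_{22} = 2.7735

c_1 = (4, -4, -4, -2); ‖c_1‖ = 7.2111, so e_1 = (0.5547, -0.5547, -0.5547, -0.2774).
e_1·c_2 = 0.5547·(-2) + (-0.5547)·2 + (-0.5547)·0 + (-0.2774)·3 = -3.0509.
u_2 = c_2 + 3.0509·e_1 = (-0.3077, 0.3077, -1.6923, 2.1538).
r_{22} = ‖u_2‖ = 2.7735.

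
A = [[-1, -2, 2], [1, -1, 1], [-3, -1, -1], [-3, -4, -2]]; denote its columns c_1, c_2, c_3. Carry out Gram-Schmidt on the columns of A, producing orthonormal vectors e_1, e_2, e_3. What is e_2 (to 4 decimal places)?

c_1 = (-1, 1, -3, -3); ‖c_1‖ = 4.4721, so e_1 = (-0.2236, 0.2236, -0.6708, -0.6708).
e_1·c_2 = (-0.2236)·(-2) + 0.2236·(-1) + (-0.6708)·(-1) + (-0.6708)·(-4) = 3.5777.
u_2 = c_2 − 3.5777·e_1 = (-1.2000, -1.8000, 1.4000, -1.6000).
‖u_2‖ = 3.0332, so e_2 = (-0.3956, -0.5934, 0.4616, -0.5275).

e_2 = (-0.3956, -0.5934, 0.4616, -0.5275)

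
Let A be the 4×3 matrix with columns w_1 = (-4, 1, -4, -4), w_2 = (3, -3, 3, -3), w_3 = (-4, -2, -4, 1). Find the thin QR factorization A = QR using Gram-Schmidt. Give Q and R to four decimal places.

w_1 = (-4, 1, -4, -4); ‖w_1‖ = 7.0000, so q_1 = (-0.5714, 0.1429, -0.5714, -0.5714).
q_1·w_2 = (-0.5714)·3 + 0.1429·(-3) + (-0.5714)·3 + (-0.5714)·(-3) = -2.1429.
u_2 = w_2 + 2.1429·q_1 = (1.7755, -2.6939, 1.7755, -4.2245).
‖u_2‖ = 5.6043, so q_2 = (0.3168, -0.4807, 0.3168, -0.7538).
q_1·w_3 = (-0.5714)·(-4) + 0.1429·(-2) + (-0.5714)·(-4) + (-0.5714)·1 = 3.7143; q_2·w_3 = 0.3168·(-4) + (-0.4807)·(-2) + 0.3168·(-4) + (-0.7538)·1 = -2.3269.
u_3 = w_3 − 3.7143·q_1 + 2.3269·q_2 = (-1.1404, -3.6491, -1.1404, 1.3684).
‖u_3‖ = 4.2178, so q_3 = (-0.2704, -0.8652, -0.2704, 0.3244).

Q = [[-0.5714, 0.3168, -0.2704], [0.1429, -0.4807, -0.8652], [-0.5714, 0.3168, -0.2704], [-0.5714, -0.7538, 0.3244]], R = [[7.0000, -2.1429, 3.7143], [0.0000, 5.6043, -2.3269], [0.0000, 0.0000, 4.2178]]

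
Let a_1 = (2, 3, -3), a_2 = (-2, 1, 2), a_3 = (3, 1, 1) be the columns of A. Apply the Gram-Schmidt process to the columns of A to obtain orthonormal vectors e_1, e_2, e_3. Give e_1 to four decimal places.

e_1 = (0.4264, 0.6396, -0.6396)

a_1 = (2, 3, -3); ‖a_1‖ = 4.6904, so e_1 = (0.4264, 0.6396, -0.6396).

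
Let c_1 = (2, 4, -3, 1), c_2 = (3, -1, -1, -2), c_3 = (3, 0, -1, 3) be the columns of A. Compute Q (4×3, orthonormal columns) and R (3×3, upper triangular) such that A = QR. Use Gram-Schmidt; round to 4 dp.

Q = [[0.3651, 0.7303, 0.4508], [0.7303, -0.3651, -0.3607], [-0.5477, -0.1826, 0.0902], [0.1826, -0.5477, 0.8115]], R = [[5.4772, 0.5477, 2.1909], [0.0000, 3.8341, 0.7303], [0.0000, 0.0000, 3.6968]]

c_1 = (2, 4, -3, 1); ‖c_1‖ = 5.4772, so e_1 = (0.3651, 0.7303, -0.5477, 0.1826).
e_1·c_2 = 0.3651·3 + 0.7303·(-1) + (-0.5477)·(-1) + 0.1826·(-2) = 0.5477.
u_2 = c_2 − 0.5477·e_1 = (2.8000, -1.4000, -0.7000, -2.1000).
‖u_2‖ = 3.8341, so e_2 = (0.7303, -0.3651, -0.1826, -0.5477).
e_1·c_3 = 0.3651·3 + 0.7303·0 + (-0.5477)·(-1) + 0.1826·3 = 2.1909; e_2·c_3 = 0.7303·3 + (-0.3651)·0 + (-0.1826)·(-1) + (-0.5477)·3 = 0.7303.
u_3 = c_3 − 2.1909·e_1 − 0.7303·e_2 = (1.6667, -1.3333, 0.3333, 3.0000).
‖u_3‖ = 3.6968, so e_3 = (0.4508, -0.3607, 0.0902, 0.8115).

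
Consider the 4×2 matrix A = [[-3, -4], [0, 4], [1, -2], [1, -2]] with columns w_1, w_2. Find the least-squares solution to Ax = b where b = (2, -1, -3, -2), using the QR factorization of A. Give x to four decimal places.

w_1 = (-3, 0, 1, 1); ‖w_1‖ = 3.3166, so q_1 = (-0.9045, 0.0000, 0.3015, 0.3015).
q_1·w_2 = (-0.9045)·(-4) + 0.0000·4 + 0.3015·(-2) + 0.3015·(-2) = 2.4121.
u_2 = w_2 − 2.4121·q_1 = (-1.8182, 4.0000, -2.7273, -2.7273).
‖u_2‖ = 5.8465, so q_2 = (-0.3110, 0.6842, -0.4665, -0.4665).
Qᵀb = (-3.3166, 1.0263).
Back-substitute: x_2 = 1.0263/5.8465 = 0.1755.
x_1 = (-3.3166 − 2.4121·0.1755)/3.3166 = -1.1277.

x = (-1.1277, 0.1755)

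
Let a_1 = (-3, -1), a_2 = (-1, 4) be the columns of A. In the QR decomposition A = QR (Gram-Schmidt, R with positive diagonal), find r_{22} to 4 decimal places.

e_1 = a_1/‖a_1‖ = (-3, -1)/3.1623 = (-0.9487, -0.3162).
r_{12} = e_1·a_2 = -0.3162.
u_2 = a_2 + 0.3162·e_1 = (-1.3000, 3.9000).
r_{22} = ‖u_2‖ = 4.1110.

r_{22} = 4.1110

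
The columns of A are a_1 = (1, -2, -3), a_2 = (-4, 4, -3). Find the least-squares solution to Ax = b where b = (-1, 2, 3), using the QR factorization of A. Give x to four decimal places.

q_1 = a_1/‖a_1‖ = (1, -2, -3)/3.7417 = (0.2673, -0.5345, -0.8018).
r_{12} = q_1·a_2 = -0.8018.
u_2 = a_2 + 0.8018·q_1 = (-3.7857, 3.5714, -3.6429).
‖u_2‖ = 6.3527, so q_2 = (-0.5959, 0.5622, -0.5734).
Qᵀb = (-3.7417, 0.0000).
Back-substitute: x_2 = 0.0000/6.3527 = 0.0000.
x_1 = (-3.7417 + 0.8018·0.0000)/3.7417 = -1.0000.

x = (-1.0000, 0.0000)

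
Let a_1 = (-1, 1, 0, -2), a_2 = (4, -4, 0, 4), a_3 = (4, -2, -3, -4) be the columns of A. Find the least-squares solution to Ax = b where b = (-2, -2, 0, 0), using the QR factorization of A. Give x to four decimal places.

x = (2.5455, 0.9091, -0.3636)

a_1 = (-1, 1, 0, -2); ‖a_1‖ = 2.4495, so e_1 = (-0.4082, 0.4082, 0.0000, -0.8165).
e_1·a_2 = (-0.4082)·4 + 0.4082·(-4) + 0.0000·0 + (-0.8165)·4 = -6.5320.
u_2 = a_2 + 6.5320·e_1 = (1.3333, -1.3333, 0.0000, -1.3333).
‖u_2‖ = 2.3094, so e_2 = (0.5774, -0.5774, 0.0000, -0.5774).
e_1·a_3 = (-0.4082)·4 + 0.4082·(-2) + 0.0000·(-3) + (-0.8165)·(-4) = 0.8165; e_2·a_3 = 0.5774·4 + (-0.5774)·(-2) + 0.0000·(-3) + (-0.5774)·(-4) = 5.7735.
u_3 = a_3 − 0.8165·e_1 − 5.7735·e_2 = (1.0000, 1.0000, -3.0000, 0.0000).
‖u_3‖ = 3.3166, so e_3 = (0.3015, 0.3015, -0.9045, 0.0000).
Qᵀb = (0.0000, 0.0000, -1.2060).
Back-substitute: x_3 = -1.2060/3.3166 = -0.3636.
x_2 = (0.0000 − 5.7735·(-0.3636))/2.3094 = 0.9091.
x_1 = (0.0000 + 6.5320·0.9091 − 0.8165·(-0.3636))/2.4495 = 2.5455.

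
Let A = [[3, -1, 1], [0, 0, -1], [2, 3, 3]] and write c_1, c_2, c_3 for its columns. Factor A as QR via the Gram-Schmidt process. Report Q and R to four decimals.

Q = [[0.8321, -0.5547, 0.0000], [0.0000, 0.0000, -1.0000], [0.5547, 0.8321, 0.0000]], R = [[3.6056, 0.8321, 2.4962], [0.0000, 3.0509, 1.9415], [0.0000, 0.0000, 1.0000]]

c_1 = (3, 0, 2); ‖c_1‖ = 3.6056, so e_1 = (0.8321, 0.0000, 0.5547).
e_1·c_2 = 0.8321·(-1) + 0.0000·0 + 0.5547·3 = 0.8321.
u_2 = c_2 − 0.8321·e_1 = (-1.6923, 0.0000, 2.5385).
‖u_2‖ = 3.0509, so e_2 = (-0.5547, 0.0000, 0.8321).
e_1·c_3 = 0.8321·1 + 0.0000·(-1) + 0.5547·3 = 2.4962; e_2·c_3 = (-0.5547)·1 + 0.0000·(-1) + 0.8321·3 = 1.9415.
u_3 = c_3 − 2.4962·e_1 − 1.9415·e_2 = (0.0000, -1.0000, 0.0000).
‖u_3‖ = 1.0000, so e_3 = (0.0000, -1.0000, 0.0000).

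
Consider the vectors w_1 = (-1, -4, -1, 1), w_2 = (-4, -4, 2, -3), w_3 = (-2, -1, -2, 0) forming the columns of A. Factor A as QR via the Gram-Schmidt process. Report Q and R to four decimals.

Q = [[-0.2294, -0.5575, -0.6012], [-0.9177, -0.1462, 0.3087], [-0.2294, 0.4844, -0.7306], [0.2294, -0.6581, -0.0971]], R = [[4.3589, 3.4412, 1.8353], [0.0000, 5.7583, 0.2925], [0.0000, 0.0000, 2.3550]]

q_1 = w_1/‖w_1‖ = (-1, -4, -1, 1)/4.3589 = (-0.2294, -0.9177, -0.2294, 0.2294).
r_{12} = q_1·w_2 = 3.4412.
u_2 = w_2 − 3.4412·q_1 = (-3.2105, -0.8421, 2.7895, -3.7895).
‖u_2‖ = 5.7583, so q_2 = (-0.5575, -0.1462, 0.4844, -0.6581).
r_{13} = q_1·w_3 = 1.8353; r_{23} = q_2·w_3 = 0.2925.
u_3 = w_3 − 1.8353·q_1 − 0.2925·q_2 = (-1.4159, 0.7270, -1.7206, -0.2286).
‖u_3‖ = 2.3550, so q_3 = (-0.6012, 0.3087, -0.7306, -0.0971).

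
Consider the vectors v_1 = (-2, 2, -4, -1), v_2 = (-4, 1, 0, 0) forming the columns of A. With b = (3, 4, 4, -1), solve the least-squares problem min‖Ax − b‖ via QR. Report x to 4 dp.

e_1 = v_1/‖v_1‖ = (-2, 2, -4, -1)/5.0000 = (-0.4000, 0.4000, -0.8000, -0.2000).
r_{12} = e_1·v_2 = 2.0000.
u_2 = v_2 − 2.0000·e_1 = (-3.2000, 0.2000, 1.6000, 0.4000).
‖u_2‖ = 3.6056, so e_2 = (-0.8875, 0.0555, 0.4438, 0.1109).
Qᵀb = (-2.6000, -0.7766).
Back-substitute: x_2 = -0.7766/3.6056 = -0.2154.
x_1 = (-2.6000 − 2.0000·(-0.2154))/5.0000 = -0.4338.

x = (-0.4338, -0.2154)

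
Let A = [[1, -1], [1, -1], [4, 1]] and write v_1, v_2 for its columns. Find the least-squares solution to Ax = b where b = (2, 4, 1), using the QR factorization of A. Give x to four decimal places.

e_1 = v_1/‖v_1‖ = (1, 1, 4)/4.2426 = (0.2357, 0.2357, 0.9428).
r_{12} = e_1·v_2 = 0.4714.
u_2 = v_2 − 0.4714·e_1 = (-1.1111, -1.1111, 0.5556).
‖u_2‖ = 1.6667, so e_2 = (-0.6667, -0.6667, 0.3333).
Qᵀb = (2.3570, -3.6667).
Back-substitute: x_2 = -3.6667/1.6667 = -2.2000.
x_1 = (2.3570 − 0.4714·(-2.2000))/4.2426 = 0.8000.

x = (0.8000, -2.2000)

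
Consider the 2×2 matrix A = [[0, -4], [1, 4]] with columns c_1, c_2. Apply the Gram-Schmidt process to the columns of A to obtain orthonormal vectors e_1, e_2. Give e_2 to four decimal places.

e_1 = c_1/‖c_1‖ = (0, 1)/1.0000 = (0.0000, 1.0000).
r_{12} = e_1·c_2 = 4.0000.
u_2 = c_2 − 4.0000·e_1 = (-4.0000, 0.0000).
‖u_2‖ = 4.0000, so e_2 = (-1.0000, 0.0000).

e_2 = (-1.0000, 0.0000)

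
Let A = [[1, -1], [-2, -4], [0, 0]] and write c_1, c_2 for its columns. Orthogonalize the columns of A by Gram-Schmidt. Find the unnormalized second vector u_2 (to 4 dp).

u_2 = (-2.4000, -1.2000, 0.0000)

c_1 = (1, -2, 0); ‖c_1‖ = 2.2361, so e_1 = (0.4472, -0.8944, 0.0000).
e_1·c_2 = 0.4472·(-1) + (-0.8944)·(-4) + 0.0000·0 = 3.1305.
u_2 = c_2 − 3.1305·e_1 = (-2.4000, -1.2000, 0.0000).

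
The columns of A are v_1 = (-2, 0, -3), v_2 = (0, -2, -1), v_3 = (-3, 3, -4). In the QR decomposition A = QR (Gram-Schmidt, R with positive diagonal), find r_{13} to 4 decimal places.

r_{13} = 4.9923

v_1 = (-2, 0, -3); ‖v_1‖ = 3.6056, so e_1 = (-0.5547, 0.0000, -0.8321).
r_{13} = e_1·v_3 = 4.9923.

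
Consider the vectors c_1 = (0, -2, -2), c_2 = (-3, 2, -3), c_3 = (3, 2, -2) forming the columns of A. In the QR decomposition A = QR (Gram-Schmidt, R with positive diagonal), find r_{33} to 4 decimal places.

c_1 = (0, -2, -2); ‖c_1‖ = 2.8284, so q_1 = (0.0000, -0.7071, -0.7071).
q_1·c_2 = 0.0000·(-3) + (-0.7071)·2 + (-0.7071)·(-3) = 0.7071.
u_2 = c_2 − 0.7071·q_1 = (-3.0000, 2.5000, -2.5000).
‖u_2‖ = 4.6368, so q_2 = (-0.6470, 0.5392, -0.5392).
q_1·c_3 = 0.0000·3 + (-0.7071)·2 + (-0.7071)·(-2) = 0.0000; q_2·c_3 = (-0.6470)·3 + 0.5392·2 + (-0.5392)·(-2) = 0.2157.
u_3 = c_3 + 0.0000·q_1 − 0.2157·q_2 = (3.1395, 1.8837, -1.8837).
r_{33} = ‖u_3‖ = 4.1175.

r_{33} = 4.1175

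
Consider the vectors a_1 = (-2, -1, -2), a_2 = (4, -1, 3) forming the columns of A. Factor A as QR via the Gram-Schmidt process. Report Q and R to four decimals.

Q = [[-0.6667, 0.4134], [-0.3333, -0.9096], [-0.6667, 0.0413]], R = [[3.0000, -4.3333], [0.0000, 2.6874]]

a_1 = (-2, -1, -2); ‖a_1‖ = 3.0000, so q_1 = (-0.6667, -0.3333, -0.6667).
q_1·a_2 = (-0.6667)·4 + (-0.3333)·(-1) + (-0.6667)·3 = -4.3333.
u_2 = a_2 + 4.3333·q_1 = (1.1111, -2.4444, 0.1111).
‖u_2‖ = 2.6874, so q_2 = (0.4134, -0.9096, 0.0413).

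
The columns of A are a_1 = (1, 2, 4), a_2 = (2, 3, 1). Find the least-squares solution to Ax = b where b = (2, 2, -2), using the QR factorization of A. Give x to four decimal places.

a_1 = (1, 2, 4); ‖a_1‖ = 4.5826, so e_1 = (0.2182, 0.4364, 0.8729).
e_1·a_2 = 0.2182·2 + 0.4364·3 + 0.8729·1 = 2.6186.
u_2 = a_2 − 2.6186·e_1 = (1.4286, 1.8571, -1.2857).
‖u_2‖ = 2.6726, so e_2 = (0.5345, 0.6949, -0.4811).
Qᵀb = (-0.4364, 3.4209).
Back-substitute: x_2 = 3.4209/2.6726 = 1.2800.
x_1 = (-0.4364 − 2.6186·1.2800)/4.5826 = -0.8267.

x = (-0.8267, 1.2800)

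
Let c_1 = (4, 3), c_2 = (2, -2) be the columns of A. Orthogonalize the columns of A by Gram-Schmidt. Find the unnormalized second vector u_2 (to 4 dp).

u_2 = (1.6800, -2.2400)

c_1 = (4, 3); ‖c_1‖ = 5.0000, so e_1 = (0.8000, 0.6000).
e_1·c_2 = 0.8000·2 + 0.6000·(-2) = 0.4000.
u_2 = c_2 − 0.4000·e_1 = (1.6800, -2.2400).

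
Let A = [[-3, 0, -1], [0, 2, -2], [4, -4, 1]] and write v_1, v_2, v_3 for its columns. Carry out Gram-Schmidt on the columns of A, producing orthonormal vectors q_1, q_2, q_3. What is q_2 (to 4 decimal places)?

v_1 = (-3, 0, 4); ‖v_1‖ = 5.0000, so q_1 = (-0.6000, 0.0000, 0.8000).
q_1·v_2 = (-0.6000)·0 + 0.0000·2 + 0.8000·(-4) = -3.2000.
u_2 = v_2 + 3.2000·q_1 = (-1.9200, 2.0000, -1.4400).
‖u_2‖ = 3.1241, so q_2 = (-0.6146, 0.6402, -0.4609).

q_2 = (-0.6146, 0.6402, -0.4609)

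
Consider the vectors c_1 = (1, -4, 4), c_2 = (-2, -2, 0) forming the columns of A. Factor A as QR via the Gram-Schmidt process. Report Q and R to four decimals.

c_1 = (1, -4, 4); ‖c_1‖ = 5.7446, so e_1 = (0.1741, -0.6963, 0.6963).
e_1·c_2 = 0.1741·(-2) + (-0.6963)·(-2) + 0.6963·0 = 1.0445.
u_2 = c_2 − 1.0445·e_1 = (-2.1818, -1.2727, -0.7273).
‖u_2‖ = 2.6285, so e_2 = (-0.8301, -0.4842, -0.2767).

Q = [[0.1741, -0.8301], [-0.6963, -0.4842], [0.6963, -0.2767]], R = [[5.7446, 1.0445], [0.0000, 2.6285]]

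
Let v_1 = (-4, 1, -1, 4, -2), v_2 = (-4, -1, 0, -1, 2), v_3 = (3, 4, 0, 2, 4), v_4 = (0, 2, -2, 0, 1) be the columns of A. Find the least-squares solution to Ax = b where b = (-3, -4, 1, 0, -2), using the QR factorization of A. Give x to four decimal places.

q_1 = v_1/‖v_1‖ = (-4, 1, -1, 4, -2)/6.1644 = (-0.6489, 0.1622, -0.1622, 0.6489, -0.3244).
r_{12} = q_1·v_2 = 1.1355.
u_2 = v_2 − 1.1355·q_1 = (-3.2632, -1.1842, 0.1842, -1.7368, 2.3684).
‖u_2‖ = 4.5509, so q_2 = (-0.7170, -0.2602, 0.0405, -0.3816, 0.5204).
r_{13} = q_1·v_3 = -1.2978; r_{23} = q_2·v_3 = -1.8736.
u_3 = v_3 + 1.2978·q_1 + 1.8736·q_2 = (0.8145, 3.7230, -0.1347, 2.1271, 4.5540).
‖u_3‖ = 6.3092, so q_3 = (0.1291, 0.5901, -0.0213, 0.3371, 0.7218).
r_{14} = q_1·v_4 = 0.3244; r_{24} = q_2·v_4 = -0.0810; r_{34} = q_3·v_4 = 1.9447.
u_4 = v_4 − 0.3244·q_1 + 0.0810·q_2 − 1.9447·q_3 = (-0.0986, 0.7788, -1.9026, -0.8971, -0.2563).
‖u_4‖ = 2.2597, so q_4 = (-0.0436, 0.3446, -0.8419, -0.3970, -0.1134).
Qᵀb = (1.7844, 2.1916, -4.2126, -1.8627).
Back-substitute: x_4 = -1.8627/2.2597 = -0.8243.
x_3 = (-4.2126 − 1.9447·(-0.8243))/6.3092 = -0.4136.
x_2 = (2.1916 + 1.8736·(-0.4136) + 0.0810·(-0.8243))/4.5509 = 0.2966.
x_1 = (1.7844 − 1.1355·0.2966 + 1.2978·(-0.4136) − 0.3244·(-0.8243))/6.1644 = 0.1911.

x = (0.1911, 0.2966, -0.4136, -0.8243)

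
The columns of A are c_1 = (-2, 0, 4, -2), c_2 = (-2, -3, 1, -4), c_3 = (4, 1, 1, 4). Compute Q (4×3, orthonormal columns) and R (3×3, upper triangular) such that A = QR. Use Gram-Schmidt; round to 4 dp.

Q = [[-0.4082, -0.1516, 0.7096], [0.0000, -0.6823, -0.5348], [0.8165, -0.3790, 0.4320], [-0.4082, -0.6065, 0.1543]], R = [[4.8990, 3.2660, -2.4495], [0.0000, 4.3970, -4.0937], [0.0000, 0.0000, 3.3528]]

c_1 = (-2, 0, 4, -2); ‖c_1‖ = 4.8990, so q_1 = (-0.4082, 0.0000, 0.8165, -0.4082).
q_1·c_2 = (-0.4082)·(-2) + 0.0000·(-3) + 0.8165·1 + (-0.4082)·(-4) = 3.2660.
u_2 = c_2 − 3.2660·q_1 = (-0.6667, -3.0000, -1.6667, -2.6667).
‖u_2‖ = 4.3970, so q_2 = (-0.1516, -0.6823, -0.3790, -0.6065).
q_1·c_3 = (-0.4082)·4 + 0.0000·1 + 0.8165·1 + (-0.4082)·4 = -2.4495; q_2·c_3 = (-0.1516)·4 + (-0.6823)·1 + (-0.3790)·1 + (-0.6065)·4 = -4.0937.
u_3 = c_3 + 2.4495·q_1 + 4.0937·q_2 = (2.3793, -1.7931, 1.4483, 0.5172).
‖u_3‖ = 3.3528, so q_3 = (0.7096, -0.5348, 0.4320, 0.1543).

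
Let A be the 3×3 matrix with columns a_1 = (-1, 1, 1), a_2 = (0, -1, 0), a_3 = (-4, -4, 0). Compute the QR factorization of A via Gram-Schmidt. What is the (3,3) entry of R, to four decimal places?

a_1 = (-1, 1, 1); ‖a_1‖ = 1.7321, so q_1 = (-0.5774, 0.5774, 0.5774).
q_1·a_2 = (-0.5774)·0 + 0.5774·(-1) + 0.5774·0 = -0.5774.
u_2 = a_2 + 0.5774·q_1 = (-0.3333, -0.6667, 0.3333).
‖u_2‖ = 0.8165, so q_2 = (-0.4082, -0.8165, 0.4082).
q_1·a_3 = (-0.5774)·(-4) + 0.5774·(-4) + 0.5774·0 = 0.0000; q_2·a_3 = (-0.4082)·(-4) + (-0.8165)·(-4) + 0.4082·0 = 4.8990.
u_3 = a_3 + 0.0000·q_1 − 4.8990·q_2 = (-2.0000, 0.0000, -2.0000).
r_{33} = ‖u_3‖ = 2.8284.

r_{33} = 2.8284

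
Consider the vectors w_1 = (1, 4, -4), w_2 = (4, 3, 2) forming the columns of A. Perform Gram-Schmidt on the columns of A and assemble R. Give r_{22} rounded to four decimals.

r_{22} = 5.2020

q_1 = w_1/‖w_1‖ = (1, 4, -4)/5.7446 = (0.1741, 0.6963, -0.6963).
r_{12} = q_1·w_2 = 1.3926.
u_2 = w_2 − 1.3926·q_1 = (3.7576, 2.0303, 2.9697).
r_{22} = ‖u_2‖ = 5.2020.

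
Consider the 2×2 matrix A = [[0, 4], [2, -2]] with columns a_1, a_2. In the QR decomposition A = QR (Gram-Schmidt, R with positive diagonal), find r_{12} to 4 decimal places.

r_{12} = -2.0000

a_1 = (0, 2); ‖a_1‖ = 2.0000, so e_1 = (0.0000, 1.0000).
r_{12} = e_1·a_2 = -2.0000.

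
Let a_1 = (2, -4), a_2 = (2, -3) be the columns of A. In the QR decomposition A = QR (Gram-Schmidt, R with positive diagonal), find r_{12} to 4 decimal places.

r_{12} = 3.5777

q_1 = a_1/‖a_1‖ = (2, -4)/4.4721 = (0.4472, -0.8944).
r_{12} = q_1·a_2 = 3.5777.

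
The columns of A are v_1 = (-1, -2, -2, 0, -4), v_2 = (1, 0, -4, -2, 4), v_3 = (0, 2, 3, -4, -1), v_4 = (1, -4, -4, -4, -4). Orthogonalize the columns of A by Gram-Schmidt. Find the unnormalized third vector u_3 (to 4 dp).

v_1 = (-1, -2, -2, 0, -4); ‖v_1‖ = 5.0000, so e_1 = (-0.2000, -0.4000, -0.4000, 0.0000, -0.8000).
e_1·v_2 = (-0.2000)·1 + (-0.4000)·0 + (-0.4000)·(-4) + 0.0000·(-2) + (-0.8000)·4 = -1.8000.
u_2 = v_2 + 1.8000·e_1 = (0.6400, -0.7200, -4.7200, -2.0000, 2.5600).
‖u_2‖ = 5.8103, so e_2 = (0.1101, -0.1239, -0.8123, -0.3442, 0.4406).
e_1·v_3 = (-0.2000)·0 + (-0.4000)·2 + (-0.4000)·3 + 0.0000·(-4) + (-0.8000)·(-1) = -1.2000; e_2·v_3 = 0.1101·0 + (-0.1239)·2 + (-0.8123)·3 + (-0.3442)·(-4) + 0.4406·(-1) = -1.7486.
u_3 = v_3 + 1.2000·e_1 + 1.7486·e_2 = (-0.0474, 1.3033, 1.0995, -4.6019, -1.1896).

u_3 = (-0.0474, 1.3033, 1.0995, -4.6019, -1.1896)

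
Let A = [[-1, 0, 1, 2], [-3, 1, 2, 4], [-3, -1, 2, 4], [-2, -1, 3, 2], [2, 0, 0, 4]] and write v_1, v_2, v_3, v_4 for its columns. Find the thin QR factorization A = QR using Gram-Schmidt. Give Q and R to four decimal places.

Q = [[-0.1925, 0.0439, 0.1746, 0.1005], [-0.5774, 0.7237, 0.2955, 0.1005], [-0.5774, -0.4606, -0.2820, 0.6030], [-0.3849, -0.5044, 0.5775, -0.5025], [0.3849, -0.0877, 0.6849, 0.6030]], R = [[5.1962, 0.3849, -3.6566, -4.2339], [0.0000, 1.6887, -0.9431, -0.2193], [0.0000, 0.0000, 1.9340, 4.2977], [0.0000, 0.0000, 0.0000, 4.4222]]

q_1 = v_1/‖v_1‖ = (-1, -3, -3, -2, 2)/5.1962 = (-0.1925, -0.5774, -0.5774, -0.3849, 0.3849).
r_{12} = q_1·v_2 = 0.3849.
u_2 = v_2 − 0.3849·q_1 = (0.0741, 1.2222, -0.7778, -0.8519, -0.1481).
‖u_2‖ = 1.6887, so q_2 = (0.0439, 0.7237, -0.4606, -0.5044, -0.0877).
r_{13} = q_1·v_3 = -3.6566; r_{23} = q_2·v_3 = -0.9431.
u_3 = v_3 + 3.6566·q_1 + 0.9431·q_2 = (0.3377, 0.5714, -0.5455, 1.1169, 1.3247).
‖u_3‖ = 1.9340, so q_3 = (0.1746, 0.2955, -0.2820, 0.5775, 0.6849).
r_{14} = q_1·v_4 = -4.2339; r_{24} = q_2·v_4 = -0.2193; r_{34} = q_3·v_4 = 4.2977.
u_4 = v_4 + 4.2339·q_1 + 0.2193·q_2 − 4.2977·q_3 = (0.4444, 0.4444, 2.6667, -2.2222, 2.6667).
‖u_4‖ = 4.4222, so q_4 = (0.1005, 0.1005, 0.6030, -0.5025, 0.6030).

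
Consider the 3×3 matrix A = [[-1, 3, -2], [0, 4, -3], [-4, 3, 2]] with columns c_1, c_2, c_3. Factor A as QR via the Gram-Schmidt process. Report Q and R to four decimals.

q_1 = c_1/‖c_1‖ = (-1, 0, -4)/4.1231 = (-0.2425, 0.0000, -0.9701).
r_{12} = q_1·c_2 = -3.6380.
u_2 = c_2 + 3.6380·q_1 = (2.1176, 4.0000, -0.5294).
‖u_2‖ = 4.5568, so q_2 = (0.4647, 0.8778, -0.1162).
r_{13} = q_1·c_3 = -1.4552; r_{23} = q_2·c_3 = -3.7952.
u_3 = c_3 + 1.4552·q_1 + 3.7952·q_2 = (-0.5892, 0.3314, 0.1473).
‖u_3‖ = 0.6919, so q_3 = (-0.8516, 0.4790, 0.2129).

Q = [[-0.2425, 0.4647, -0.8516], [0.0000, 0.8778, 0.4790], [-0.9701, -0.1162, 0.2129]], R = [[4.1231, -3.6380, -1.4552], [0.0000, 4.5568, -3.7952], [0.0000, 0.0000, 0.6919]]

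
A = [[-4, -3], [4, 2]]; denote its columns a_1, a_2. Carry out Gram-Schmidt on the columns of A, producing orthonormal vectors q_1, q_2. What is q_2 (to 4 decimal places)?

q_2 = (-0.7071, -0.7071)

a_1 = (-4, 4); ‖a_1‖ = 5.6569, so q_1 = (-0.7071, 0.7071).
q_1·a_2 = (-0.7071)·(-3) + 0.7071·2 = 3.5355.
u_2 = a_2 − 3.5355·q_1 = (-0.5000, -0.5000).
‖u_2‖ = 0.7071, so q_2 = (-0.7071, -0.7071).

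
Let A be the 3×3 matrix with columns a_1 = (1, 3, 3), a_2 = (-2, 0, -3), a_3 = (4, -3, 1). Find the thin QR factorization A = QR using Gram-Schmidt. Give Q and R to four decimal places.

e_1 = a_1/‖a_1‖ = (1, 3, 3)/4.3589 = (0.2294, 0.6882, 0.6882).
r_{12} = e_1·a_2 = -2.5236.
u_2 = a_2 + 2.5236·e_1 = (-1.4211, 1.7368, -1.2632).
‖u_2‖ = 2.5752, so e_2 = (-0.5518, 0.6745, -0.4905).
r_{13} = e_1·a_3 = -0.4588; r_{23} = e_2·a_3 = -4.7212.
u_3 = a_3 + 0.4588·e_1 + 4.7212·e_2 = (1.5000, 0.5000, -1.0000).
‖u_3‖ = 1.8708, so e_3 = (0.8018, 0.2673, -0.5345).

Q = [[0.2294, -0.5518, 0.8018], [0.6882, 0.6745, 0.2673], [0.6882, -0.4905, -0.5345]], R = [[4.3589, -2.5236, -0.4588], [0.0000, 2.5752, -4.7212], [0.0000, 0.0000, 1.8708]]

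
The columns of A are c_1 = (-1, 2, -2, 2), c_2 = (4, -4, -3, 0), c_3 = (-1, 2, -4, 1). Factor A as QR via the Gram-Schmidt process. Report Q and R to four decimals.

Q = [[-0.2774, 0.5723, -0.2626], [0.5547, -0.4976, 0.1345], [-0.5547, -0.6345, -0.5295], [0.5547, 0.1493, -0.7953]], R = [[3.6056, -1.6641, 4.1603], [0.0000, 6.1831, 1.1197], [0.0000, 0.0000, 1.8544]]

c_1 = (-1, 2, -2, 2); ‖c_1‖ = 3.6056, so q_1 = (-0.2774, 0.5547, -0.5547, 0.5547).
q_1·c_2 = (-0.2774)·4 + 0.5547·(-4) + (-0.5547)·(-3) + 0.5547·0 = -1.6641.
u_2 = c_2 + 1.6641·q_1 = (3.5385, -3.0769, -3.9231, 0.9231).
‖u_2‖ = 6.1831, so q_2 = (0.5723, -0.4976, -0.6345, 0.1493).
q_1·c_3 = (-0.2774)·(-1) + 0.5547·2 + (-0.5547)·(-4) + 0.5547·1 = 4.1603; q_2·c_3 = 0.5723·(-1) + (-0.4976)·2 + (-0.6345)·(-4) + 0.1493·1 = 1.1197.
u_3 = c_3 − 4.1603·q_1 − 1.1197·q_2 = (-0.4869, 0.2495, -0.9819, -1.4748).
‖u_3‖ = 1.8544, so q_3 = (-0.2626, 0.1345, -0.5295, -0.7953).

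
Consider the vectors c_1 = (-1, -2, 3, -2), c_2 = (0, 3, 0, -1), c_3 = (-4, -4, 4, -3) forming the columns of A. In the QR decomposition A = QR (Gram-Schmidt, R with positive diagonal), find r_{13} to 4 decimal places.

q_1 = c_1/‖c_1‖ = (-1, -2, 3, -2)/4.2426 = (-0.2357, -0.4714, 0.7071, -0.4714).
r_{13} = q_1·c_3 = 7.0711.

r_{13} = 7.0711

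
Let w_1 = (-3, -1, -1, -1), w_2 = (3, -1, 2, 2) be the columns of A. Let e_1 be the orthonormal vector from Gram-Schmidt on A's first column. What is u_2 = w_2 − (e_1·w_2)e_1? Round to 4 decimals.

u_2 = (0.0000, -2.0000, 1.0000, 1.0000)

e_1 = w_1/‖w_1‖ = (-3, -1, -1, -1)/3.4641 = (-0.8660, -0.2887, -0.2887, -0.2887).
r_{12} = e_1·w_2 = -3.4641.
u_2 = w_2 + 3.4641·e_1 = (0.0000, -2.0000, 1.0000, 1.0000).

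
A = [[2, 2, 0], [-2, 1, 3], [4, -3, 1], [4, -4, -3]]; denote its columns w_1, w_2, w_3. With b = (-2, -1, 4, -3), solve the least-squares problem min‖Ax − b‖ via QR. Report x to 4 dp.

x = (0.0428, -0.4719, 0.8559)

e_1 = w_1/‖w_1‖ = (2, -2, 4, 4)/6.3246 = (0.3162, -0.3162, 0.6325, 0.6325).
r_{12} = e_1·w_2 = -4.1110.
u_2 = w_2 + 4.1110·e_1 = (3.3000, -0.3000, -0.4000, -1.4000).
‖u_2‖ = 3.6194, so e_2 = (0.9118, -0.0829, -0.1105, -0.3868).
r_{13} = e_1·w_3 = -2.2136; r_{23} = e_2·w_3 = 0.8012.
u_3 = w_3 + 2.2136·e_1 − 0.8012·e_2 = (-0.0305, 2.3664, 2.4885, -1.2901).
‖u_3‖ = 3.6685, so e_3 = (-0.0083, 0.6451, 0.6784, -0.3517).
Qᵀb = (0.3162, -1.0223, 3.1400).
Back-substitute: x_3 = 3.1400/3.6685 = 0.8559.
x_2 = (-1.0223 − 0.8012·0.8559)/3.6194 = -0.4719.
x_1 = (0.3162 + 4.1110·(-0.4719) + 2.2136·0.8559)/6.3246 = 0.0428.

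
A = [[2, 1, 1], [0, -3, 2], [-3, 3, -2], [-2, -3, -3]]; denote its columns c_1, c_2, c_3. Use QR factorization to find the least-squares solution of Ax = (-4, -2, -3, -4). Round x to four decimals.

x = (0.1803, 0.2164, 0.4393)

e_1 = c_1/‖c_1‖ = (2, 0, -3, -2)/4.1231 = (0.4851, 0.0000, -0.7276, -0.4851).
r_{12} = e_1·c_2 = -0.2425.
u_2 = c_2 + 0.2425·e_1 = (1.1176, -3.0000, 2.8235, -3.1176).
‖u_2‖ = 5.2859, so e_2 = (0.2114, -0.5675, 0.5342, -0.5898).
r_{13} = e_1·c_3 = 3.3955; r_{23} = e_2·c_3 = -0.2226.
u_3 = c_3 − 3.3955·e_1 + 0.2226·e_2 = (-0.6000, 1.8737, 0.5895, -1.4842).
‖u_3‖ = 2.5340, so e_3 = (-0.2368, 0.7394, 0.2326, -0.5857).
Qᵀb = (2.1828, 1.0461, 1.1133).
Back-substitute: x_3 = 1.1133/2.5340 = 0.4393.
x_2 = (1.0461 + 0.2226·0.4393)/5.2859 = 0.2164.
x_1 = (2.1828 + 0.2425·0.2164 − 3.3955·0.4393)/4.1231 = 0.1803.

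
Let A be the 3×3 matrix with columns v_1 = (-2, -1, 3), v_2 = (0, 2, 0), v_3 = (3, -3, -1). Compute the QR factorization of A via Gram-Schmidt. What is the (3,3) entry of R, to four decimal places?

r_{33} = 1.9415

v_1 = (-2, -1, 3); ‖v_1‖ = 3.7417, so e_1 = (-0.5345, -0.2673, 0.8018).
e_1·v_2 = (-0.5345)·0 + (-0.2673)·2 + 0.8018·0 = -0.5345.
u_2 = v_2 + 0.5345·e_1 = (-0.2857, 1.8571, 0.4286).
‖u_2‖ = 1.9272, so e_2 = (-0.1482, 0.9636, 0.2224).
e_1·v_3 = (-0.5345)·3 + (-0.2673)·(-3) + 0.8018·(-1) = -1.6036; e_2·v_3 = (-0.1482)·3 + 0.9636·(-3) + 0.2224·(-1) = -3.5580.
u_3 = v_3 + 1.6036·e_1 + 3.5580·e_2 = (1.6154, 0.0000, 1.0769).
r_{33} = ‖u_3‖ = 1.9415.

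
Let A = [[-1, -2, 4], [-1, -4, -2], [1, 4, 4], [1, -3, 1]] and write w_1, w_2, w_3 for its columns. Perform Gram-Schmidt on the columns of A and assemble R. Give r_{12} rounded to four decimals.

r_{12} = 3.5000

w_1 = (-1, -1, 1, 1); ‖w_1‖ = 2.0000, so e_1 = (-0.5000, -0.5000, 0.5000, 0.5000).
r_{12} = e_1·w_2 = 3.5000.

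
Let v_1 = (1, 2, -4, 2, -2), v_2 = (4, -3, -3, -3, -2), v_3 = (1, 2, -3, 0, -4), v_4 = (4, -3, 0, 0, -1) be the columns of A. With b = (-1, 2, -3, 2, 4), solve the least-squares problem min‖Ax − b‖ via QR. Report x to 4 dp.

x = (1.8250, 0.4458, -1.8196, -0.8615)

v_1 = (1, 2, -4, 2, -2); ‖v_1‖ = 5.3852, so q_1 = (0.1857, 0.3714, -0.7428, 0.3714, -0.3714).
q_1·v_2 = 0.1857·4 + 0.3714·(-3) + (-0.7428)·(-3) + 0.3714·(-3) + (-0.3714)·(-2) = 1.4856.
u_2 = v_2 − 1.4856·q_1 = (3.7241, -3.5517, -1.8966, -3.5517, -1.4483).
‖u_2‖ = 6.6928, so q_2 = (0.5564, -0.5307, -0.2834, -0.5307, -0.2164).
q_1·v_3 = 0.1857·1 + 0.3714·2 + (-0.7428)·(-3) + 0.3714·0 + (-0.3714)·(-4) = 4.6424; q_2·v_3 = 0.5564·1 + (-0.5307)·2 + (-0.2834)·(-3) + (-0.5307)·0 + (-0.2164)·(-4) = 1.2108.
u_3 = v_3 − 4.6424·q_1 − 1.2108·q_2 = (-0.5358, 0.9184, 0.7914, -1.0816, -2.0139).
‖u_3‖ = 2.6424, so q_3 = (-0.2028, 0.3476, 0.2995, -0.4093, -0.7621).
q_1·v_4 = 0.1857·4 + 0.3714·(-3) + (-0.7428)·0 + 0.3714·0 + (-0.3714)·(-1) = 0.0000; q_2·v_4 = 0.5564·4 + (-0.5307)·(-3) + (-0.2834)·0 + (-0.5307)·0 + (-0.2164)·(-1) = 4.0342; q_3·v_4 = (-0.2028)·4 + 0.3476·(-3) + 0.2995·0 + (-0.4093)·0 + (-0.7621)·(-1) = -1.0916.
u_4 = v_4 + 0.0000·q_1 − 4.0342·q_2 + 1.0916·q_3 = (1.5338, -0.4797, 1.4701, 1.6940, -0.9590).
‖u_4‖ = 2.9212, so q_4 = (0.5251, -0.1642, 0.5033, 0.5799, -0.3283).
Qᵀb = (2.0426, -2.6946, -3.8678, -2.5166).
Back-substitute: x_4 = -2.5166/2.9212 = -0.8615.
x_3 = (-3.8678 + 1.0916·(-0.8615))/2.6424 = -1.8196.
x_2 = (-2.6946 − 1.2108·(-1.8196) − 4.0342·(-0.8615))/6.6928 = 0.4458.
x_1 = (2.0426 − 1.4856·0.4458 − 4.6424·(-1.8196) + 0.0000·(-0.8615))/5.3852 = 1.8250.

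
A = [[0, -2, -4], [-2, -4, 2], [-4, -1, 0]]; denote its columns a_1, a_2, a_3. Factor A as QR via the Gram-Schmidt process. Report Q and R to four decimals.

a_1 = (0, -2, -4); ‖a_1‖ = 4.4721, so q_1 = (0.0000, -0.4472, -0.8944).
q_1·a_2 = 0.0000·(-2) + (-0.4472)·(-4) + (-0.8944)·(-1) = 2.6833.
u_2 = a_2 − 2.6833·q_1 = (-2.0000, -2.8000, 1.4000).
‖u_2‖ = 3.7148, so q_2 = (-0.5384, -0.7537, 0.3769).
q_1·a_3 = 0.0000·(-4) + (-0.4472)·2 + (-0.8944)·0 = -0.8944; q_2·a_3 = (-0.5384)·(-4) + (-0.7537)·2 + 0.3769·0 = 0.6461.
u_3 = a_3 + 0.8944·q_1 − 0.6461·q_2 = (-3.6522, 2.0870, -1.0435).
‖u_3‖ = 4.3339, so q_3 = (-0.8427, 0.4815, -0.2408).

Q = [[0.0000, -0.5384, -0.8427], [-0.4472, -0.7537, 0.4815], [-0.8944, 0.3769, -0.2408]], R = [[4.4721, 2.6833, -0.8944], [0.0000, 3.7148, 0.6461], [0.0000, 0.0000, 4.3339]]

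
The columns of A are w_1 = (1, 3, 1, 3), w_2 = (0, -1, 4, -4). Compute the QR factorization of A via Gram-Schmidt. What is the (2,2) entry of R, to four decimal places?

r_{22} = 5.1913

q_1 = w_1/‖w_1‖ = (1, 3, 1, 3)/4.4721 = (0.2236, 0.6708, 0.2236, 0.6708).
r_{12} = q_1·w_2 = -2.4597.
u_2 = w_2 + 2.4597·q_1 = (0.5500, 0.6500, 4.5500, -2.3500).
r_{22} = ‖u_2‖ = 5.1913.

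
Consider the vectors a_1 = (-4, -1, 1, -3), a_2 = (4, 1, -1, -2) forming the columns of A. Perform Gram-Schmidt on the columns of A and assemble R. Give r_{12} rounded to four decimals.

r_{12} = -2.3094

q_1 = a_1/‖a_1‖ = (-4, -1, 1, -3)/5.1962 = (-0.7698, -0.1925, 0.1925, -0.5774).
r_{12} = q_1·a_2 = -2.3094.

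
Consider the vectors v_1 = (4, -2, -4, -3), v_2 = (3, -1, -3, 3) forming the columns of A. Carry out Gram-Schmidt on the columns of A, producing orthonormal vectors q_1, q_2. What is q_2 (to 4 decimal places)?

v_1 = (4, -2, -4, -3); ‖v_1‖ = 6.7082, so q_1 = (0.5963, -0.2981, -0.5963, -0.4472).
q_1·v_2 = 0.5963·3 + (-0.2981)·(-1) + (-0.5963)·(-3) + (-0.4472)·3 = 2.5342.
u_2 = v_2 − 2.5342·q_1 = (1.4889, -0.2444, -1.4889, 4.1333).
‖u_2‖ = 4.6452, so q_2 = (0.3205, -0.0526, -0.3205, 0.8898).

q_2 = (0.3205, -0.0526, -0.3205, 0.8898)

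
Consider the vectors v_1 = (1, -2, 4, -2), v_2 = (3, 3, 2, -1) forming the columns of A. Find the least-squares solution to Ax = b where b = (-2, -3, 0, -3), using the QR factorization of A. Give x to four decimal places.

x = (0.5970, -0.7034)

v_1 = (1, -2, 4, -2); ‖v_1‖ = 5.0000, so e_1 = (0.2000, -0.4000, 0.8000, -0.4000).
e_1·v_2 = 0.2000·3 + (-0.4000)·3 + 0.8000·2 + (-0.4000)·(-1) = 1.4000.
u_2 = v_2 − 1.4000·e_1 = (2.7200, 3.5600, 0.8800, -0.4400).
‖u_2‖ = 4.5869, so e_2 = (0.5930, 0.7761, 0.1918, -0.0959).
Qᵀb = (2.0000, -3.2266).
Back-substitute: x_2 = -3.2266/4.5869 = -0.7034.
x_1 = (2.0000 − 1.4000·(-0.7034))/5.0000 = 0.5970.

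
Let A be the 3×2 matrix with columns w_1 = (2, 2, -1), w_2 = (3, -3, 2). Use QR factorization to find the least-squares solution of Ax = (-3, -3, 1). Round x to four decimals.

w_1 = (2, 2, -1); ‖w_1‖ = 3.0000, so q_1 = (0.6667, 0.6667, -0.3333).
q_1·w_2 = 0.6667·3 + 0.6667·(-3) + (-0.3333)·2 = -0.6667.
u_2 = w_2 + 0.6667·q_1 = (3.4444, -2.5556, 1.7778).
‖u_2‖ = 4.6428, so q_2 = (0.7419, -0.5504, 0.3829).
Qᵀb = (-4.3333, -0.1915).
Back-substitute: x_2 = -0.1915/4.6428 = -0.0412.
x_1 = (-4.3333 + 0.6667·(-0.0412))/3.0000 = -1.4536.

x = (-1.4536, -0.0412)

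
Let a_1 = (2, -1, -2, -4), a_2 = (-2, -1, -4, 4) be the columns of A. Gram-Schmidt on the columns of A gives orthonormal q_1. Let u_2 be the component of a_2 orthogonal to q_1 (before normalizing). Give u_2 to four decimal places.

u_2 = (-1.1200, -1.4400, -4.8800, 2.2400)

a_1 = (2, -1, -2, -4); ‖a_1‖ = 5.0000, so q_1 = (0.4000, -0.2000, -0.4000, -0.8000).
q_1·a_2 = 0.4000·(-2) + (-0.2000)·(-1) + (-0.4000)·(-4) + (-0.8000)·4 = -2.2000.
u_2 = a_2 + 2.2000·q_1 = (-1.1200, -1.4400, -4.8800, 2.2400).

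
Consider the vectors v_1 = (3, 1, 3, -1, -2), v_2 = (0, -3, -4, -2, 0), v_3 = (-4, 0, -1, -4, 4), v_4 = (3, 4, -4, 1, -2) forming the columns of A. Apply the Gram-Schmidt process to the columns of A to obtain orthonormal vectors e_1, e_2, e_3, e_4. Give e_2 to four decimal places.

v_1 = (3, 1, 3, -1, -2); ‖v_1‖ = 4.8990, so e_1 = (0.6124, 0.2041, 0.6124, -0.2041, -0.4082).
e_1·v_2 = 0.6124·0 + 0.2041·(-3) + 0.6124·(-4) + (-0.2041)·(-2) + (-0.4082)·0 = -2.6536.
u_2 = v_2 + 2.6536·e_1 = (1.6250, -2.4583, -2.3750, -2.5417, -1.0833).
‖u_2‖ = 4.6860, so e_2 = (0.3468, -0.5246, -0.5068, -0.5424, -0.2312).

e_2 = (0.3468, -0.5246, -0.5068, -0.5424, -0.2312)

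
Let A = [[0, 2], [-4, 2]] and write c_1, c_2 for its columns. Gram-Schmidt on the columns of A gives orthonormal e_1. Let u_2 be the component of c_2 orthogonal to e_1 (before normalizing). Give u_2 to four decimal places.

u_2 = (2.0000, 0.0000)

c_1 = (0, -4); ‖c_1‖ = 4.0000, so e_1 = (0.0000, -1.0000).
e_1·c_2 = 0.0000·2 + (-1.0000)·2 = -2.0000.
u_2 = c_2 + 2.0000·e_1 = (2.0000, 0.0000).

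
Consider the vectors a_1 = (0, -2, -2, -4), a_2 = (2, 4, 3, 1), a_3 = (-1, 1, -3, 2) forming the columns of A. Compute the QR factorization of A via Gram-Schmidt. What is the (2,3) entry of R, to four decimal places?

e_1 = a_1/‖a_1‖ = (0, -2, -2, -4)/4.8990 = (0.0000, -0.4082, -0.4082, -0.8165).
r_{12} = e_1·a_2 = -3.6742.
u_2 = a_2 + 3.6742·e_1 = (2.0000, 2.5000, 1.5000, -2.0000).
‖u_2‖ = 4.0620, so e_2 = (0.4924, 0.6155, 0.3693, -0.4924).
r_{23} = e_2·a_3 = -1.9695.

r_{23} = -1.9695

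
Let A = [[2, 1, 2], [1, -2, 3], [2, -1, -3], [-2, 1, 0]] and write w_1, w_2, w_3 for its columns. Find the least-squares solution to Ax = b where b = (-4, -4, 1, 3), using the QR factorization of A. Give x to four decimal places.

q_1 = w_1/‖w_1‖ = (2, 1, 2, -2)/3.6056 = (0.5547, 0.2774, 0.5547, -0.5547).
r_{12} = q_1·w_2 = -1.1094.
u_2 = w_2 + 1.1094·q_1 = (1.6154, -1.6923, -0.3846, 0.3846).
‖u_2‖ = 2.4019, so q_2 = (0.6725, -0.7046, -0.1601, 0.1601).
r_{13} = q_1·w_3 = 0.2774; r_{23} = q_2·w_3 = -0.2882.
u_3 = w_3 − 0.2774·q_1 + 0.2882·q_2 = (2.0400, 2.7200, -3.2000, 0.2000).
‖u_3‖ = 4.6733, so q_3 = (0.4365, 0.5820, -0.6847, 0.0428).
Qᵀb = (-4.4376, 0.4484, -4.6305).
Back-substitute: x_3 = -4.6305/4.6733 = -0.9908.
x_2 = (0.4484 + 0.2882·(-0.9908))/2.4019 = 0.0678.
x_1 = (-4.4376 + 1.1094·0.0678 − 0.2774·(-0.9908))/3.6056 = -1.1337.

x = (-1.1337, 0.0678, -0.9908)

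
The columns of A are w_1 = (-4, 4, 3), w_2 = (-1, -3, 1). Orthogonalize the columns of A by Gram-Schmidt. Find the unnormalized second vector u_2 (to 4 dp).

e_1 = w_1/‖w_1‖ = (-4, 4, 3)/6.4031 = (-0.6247, 0.6247, 0.4685).
r_{12} = e_1·w_2 = -0.7809.
u_2 = w_2 + 0.7809·e_1 = (-1.4878, -2.5122, 1.3659).

u_2 = (-1.4878, -2.5122, 1.3659)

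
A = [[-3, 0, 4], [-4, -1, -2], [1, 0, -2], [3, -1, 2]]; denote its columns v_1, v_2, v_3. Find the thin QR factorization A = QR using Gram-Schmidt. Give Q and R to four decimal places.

q_1 = v_1/‖v_1‖ = (-3, -4, 1, 3)/5.9161 = (-0.5071, -0.6761, 0.1690, 0.5071).
r_{12} = q_1·v_2 = 0.1690.
u_2 = v_2 − 0.1690·q_1 = (0.0857, -0.8857, -0.0286, -1.0857).
‖u_2‖ = 1.4041, so q_2 = (0.0610, -0.6308, -0.0203, -0.7733).
r_{13} = q_1·v_3 = 0.0000; r_{23} = q_2·v_3 = 0.0000.
u_3 = v_3 + 0.0000·q_1 − 0.0000·q_2 = (4.0000, -2.0000, -2.0000, 2.0000).
‖u_3‖ = 5.2915, so q_3 = (0.7559, -0.3780, -0.3780, 0.3780).

Q = [[-0.5071, 0.0610, 0.7559], [-0.6761, -0.6308, -0.3780], [0.1690, -0.0203, -0.3780], [0.5071, -0.7733, 0.3780]], R = [[5.9161, 0.1690, 0.0000], [0.0000, 1.4041, 0.0000], [0.0000, 0.0000, 5.2915]]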